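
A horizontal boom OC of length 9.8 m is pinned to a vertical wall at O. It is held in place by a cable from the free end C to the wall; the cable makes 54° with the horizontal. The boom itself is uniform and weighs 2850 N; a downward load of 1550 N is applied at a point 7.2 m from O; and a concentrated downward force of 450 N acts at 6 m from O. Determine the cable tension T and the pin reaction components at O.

ΣM about O: T·sin54°·9.8 − 2850·4.9 − 1550·7.2 − 450·6 = 0 → T = 27825/(9.8·0.809017) = 3509.55 ≈ 3510 N.
ΣF_x = 0: O_x − T·cos54° = 0 → O_x = 3509.55 × 0.587785 = 2063 N.
ΣF_y = 0: O_y + T·sin54° − 2850 − 1550 − 450 = 0 → O_y = 4850 − 3509.55 × 0.809017 = 2011 N.

T = 3510 N, O_x = 2063 N, O_y = 2011 N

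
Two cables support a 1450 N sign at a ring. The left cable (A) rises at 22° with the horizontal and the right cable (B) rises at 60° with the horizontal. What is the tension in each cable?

ΣF_x = 0: −T_A·cos22° + T_B·cos60° = 0 → T_B = 1.85437·T_A.
ΣF_y = 0: T_A·sin22° + T_B·sin60° = 1450.
Substitute: T_A·(0.374607 + 1.85437·0.866025) = 1450 → T_A = 732.124 ≈ 732.1 N.
Then T_B = 1.85437 × 732.124 = 1358 N.

T_A = 732.1 N, T_B = 1358 N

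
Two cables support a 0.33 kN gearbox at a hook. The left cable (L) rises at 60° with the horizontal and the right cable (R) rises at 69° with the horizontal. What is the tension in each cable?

ΣF_x = 0: −T_L·cos60° + T_R·cos69° = 0 → T_R = 1.39521·T_L.
ΣF_y = 0: T_L·sin60° + T_R·sin69° = 0.33.
Substitute: T_L·(0.866025 + 1.39521·0.93358) = 0.33 → T_L = 0.152174 ≈ 0.1522 kN.
Then T_R = 1.39521 × 0.152174 = 0.2123 kN.

T_L = 0.1522 kN, T_R = 0.2123 kN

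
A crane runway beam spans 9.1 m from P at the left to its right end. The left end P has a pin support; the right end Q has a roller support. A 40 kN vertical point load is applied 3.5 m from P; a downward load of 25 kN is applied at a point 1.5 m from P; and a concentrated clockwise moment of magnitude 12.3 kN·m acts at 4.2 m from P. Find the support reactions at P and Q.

ΣM about P: Q_y·9.1 − 40·3.5 − 25·1.5 − 12.3 = 0 → Q_y = 189.8/9.1 = 20.8571 ≈ 20.86 kN.
ΣF_y = 0: P_y + 20.8571 − 40 − 25 = 0 → P_y = 44.14 kN.
ΣF_x = 0: no horizontal applied forces, so P_x = 0.

P_x = 0, P_y = 44.14 kN, Q_y = 20.86 kN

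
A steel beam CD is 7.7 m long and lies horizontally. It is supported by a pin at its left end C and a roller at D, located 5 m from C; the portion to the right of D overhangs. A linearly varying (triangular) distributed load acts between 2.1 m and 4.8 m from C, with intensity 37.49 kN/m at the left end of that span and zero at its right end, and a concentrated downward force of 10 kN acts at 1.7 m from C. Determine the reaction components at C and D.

C_x = 0, C_y = 26.84 kN, D_y = 33.77 kN

Resultant of the triangular load: ½ × 37.49 × 2.7 = 50.6115 kN, acting at 3 m from C (one-third of the span from the peak).
Moments about C: D_y·5 − (½·37.49·2.7)·3 − 10·1.7 = 0 → D_y = 168.8345/5 = 33.7669 ≈ 33.77 kN.
ΣF_y = 0: C_y + 33.7669 − ½·37.49·2.7 − 10 = 0 → C_y = 26.84 kN.
ΣF_x = 0: no horizontal applied forces, so C_x = 0.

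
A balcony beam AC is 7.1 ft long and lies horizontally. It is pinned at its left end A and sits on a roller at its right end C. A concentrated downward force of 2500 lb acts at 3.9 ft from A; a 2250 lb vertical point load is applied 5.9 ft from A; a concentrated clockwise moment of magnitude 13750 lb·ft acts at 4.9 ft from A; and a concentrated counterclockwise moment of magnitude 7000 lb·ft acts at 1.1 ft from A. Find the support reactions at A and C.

A_x = 0, A_y = 556.3 lb, C_y = 4194 lb

Moments about A: C_y·7.1 − 2500·3.9 − 2250·5.9 − 13750 + 7000 = 0 → C_y = 29775/7.1 = 4193.66 ≈ 4194 lb.
ΣF_y = 0: A_y + 4193.66 − 2500 − 2250 = 0 → A_y = 556.3 lb.
ΣF_x = 0: no horizontal applied forces, so A_x = 0.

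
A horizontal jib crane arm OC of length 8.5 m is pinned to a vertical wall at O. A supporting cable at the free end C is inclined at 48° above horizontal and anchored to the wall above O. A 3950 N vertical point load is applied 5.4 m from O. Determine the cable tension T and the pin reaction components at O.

T = 3377 N, O_x = 2259 N, O_y = 1441 N

ΣM about O: T·sin48°·8.5 − 3950·5.4 = 0 → T = 21330/(8.5·0.743145) = 3376.75 ≈ 3377 N.
ΣF_x = 0: O_x − T·cos48° = 0 → O_x = 3376.75 × 0.669131 = 2259 N.
ΣF_y = 0: O_y + T·sin48° − 3950 = 0 → O_y = 3950 − 3376.75 × 0.743145 = 1441 N.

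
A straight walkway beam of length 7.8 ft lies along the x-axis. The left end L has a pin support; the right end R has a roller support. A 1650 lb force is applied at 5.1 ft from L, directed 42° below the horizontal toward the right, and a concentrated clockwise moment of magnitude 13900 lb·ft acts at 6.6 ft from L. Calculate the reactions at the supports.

Moments about L: R_y·7.8 − 1650·sin42°·5.1 − 13900 = 0 → R_y = 19530.7/7.8 = 2503.94 ≈ 2504 lb.
ΣF_y = 0: L_y + 2503.94 − 1650·sin42° = 0 → L_y = -1400 lb.
ΣF_x = 0: L_x + 1650·cos42° = 0 → L_x = -1226 lb.

L_x = -1226 lb, L_y = -1400 lb, R_y = 2504 lb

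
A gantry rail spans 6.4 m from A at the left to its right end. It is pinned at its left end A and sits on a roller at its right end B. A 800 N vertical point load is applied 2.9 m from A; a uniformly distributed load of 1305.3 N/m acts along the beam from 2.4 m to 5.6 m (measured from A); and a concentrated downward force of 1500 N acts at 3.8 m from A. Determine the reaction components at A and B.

Resultant of the distributed load: 1305.3 × 3.2 = 4176.96 N at 4 m from A.
ΣM about A: B_y·6.4 − 800·2.9 − (1305.3·3.2)·4 − 1500·3.8 = 0 → B_y = 24727.84/6.4 = 3863.72 ≈ 3864 N.
ΣF_y = 0: A_y + 3863.72 − 800 − 1305.3·3.2 − 1500 = 0 → A_y = 2613 N.
ΣF_x = 0: no horizontal applied forces, so A_x = 0.

A_x = 0, A_y = 2613 N, B_y = 3864 N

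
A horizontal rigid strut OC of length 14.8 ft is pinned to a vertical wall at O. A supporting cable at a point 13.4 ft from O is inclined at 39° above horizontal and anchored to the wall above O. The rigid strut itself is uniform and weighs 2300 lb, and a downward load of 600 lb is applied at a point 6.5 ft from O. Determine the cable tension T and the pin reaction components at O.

ΣM about O: T·sin39°·13.4 − 2300·7.4 − 600·6.5 = 0 → T = 20920/(13.4·0.62932) = 2480.76 ≈ 2481 lb.
ΣF_x = 0: O_x − T·cos39° = 0 → O_x = 2480.76 × 0.777146 = 1928 lb.
ΣF_y = 0: O_y + T·sin39° − 2300 − 600 = 0 → O_y = 2900 − 2480.76 × 0.62932 = 1339 lb.

T = 2481 lb, O_x = 1928 lb, O_y = 1339 lb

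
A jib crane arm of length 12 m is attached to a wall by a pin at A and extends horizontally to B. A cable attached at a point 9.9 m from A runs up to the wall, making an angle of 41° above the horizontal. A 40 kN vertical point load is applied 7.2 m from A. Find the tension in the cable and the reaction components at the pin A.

T = 44.34 kN, A_x = 33.47 kN, A_y = 10.91 kN

ΣM about A: T·sin41°·9.9 − 40·7.2 = 0 → T = 288/(9.9·0.656059) = 44.3419 ≈ 44.34 kN.
ΣF_x = 0: A_x − T·cos41° = 0 → A_x = 44.3419 × 0.75471 = 33.47 kN.
ΣF_y = 0: A_y + T·sin41° − 40 = 0 → A_y = 40 − 44.3419 × 0.656059 = 10.91 kN.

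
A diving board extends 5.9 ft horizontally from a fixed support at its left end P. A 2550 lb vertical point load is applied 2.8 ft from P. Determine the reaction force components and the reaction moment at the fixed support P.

ΣF_x = 0: P_x = 0.
ΣF_y = 0: P_y − 2550 = 0 → P_y = 2550 lb.
ΣM about P: M_P − 2550·2.8 = 0 → M_P = 7140 lb·ft.

P_x = 0, P_y = 2550 lb, M_P = 7140 lb·ft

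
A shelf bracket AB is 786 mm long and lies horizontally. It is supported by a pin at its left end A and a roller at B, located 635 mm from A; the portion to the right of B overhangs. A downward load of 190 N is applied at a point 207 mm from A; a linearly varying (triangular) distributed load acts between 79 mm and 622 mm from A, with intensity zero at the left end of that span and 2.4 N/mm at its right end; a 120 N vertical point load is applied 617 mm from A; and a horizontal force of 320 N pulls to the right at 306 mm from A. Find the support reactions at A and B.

A_x = -320.0 N, A_y = 330.5 N, B_y = 631.1 N

Resultant of the triangular load: ½ × 2.4 × 543 = 651.6 N, acting at 441 mm from A (one-third of the span from the peak).
Moments about A: B_y·635 − 190·207 − (½·2.4·543)·441 − 120·617 = 0 → B_y = 400725.6/635 = 631.064 ≈ 631.1 N.
ΣF_y = 0: A_y + 631.064 − 190 − ½·2.4·543 − 120 = 0 → A_y = 330.5 N.
ΣF_x = 0: A_x + 320 = 0 → A_x = -320.0 N.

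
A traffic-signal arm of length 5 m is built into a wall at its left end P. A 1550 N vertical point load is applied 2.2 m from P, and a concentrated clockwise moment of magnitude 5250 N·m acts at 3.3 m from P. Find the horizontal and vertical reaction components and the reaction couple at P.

ΣF_x = 0: P_x = 0.
ΣF_y = 0: P_y − 1550 = 0 → P_y = 1550 N.
ΣM about P: M_P − 1550·2.2 − 5250 = 0 → M_P = 8660 N·m.

P_x = 0, P_y = 1550 N, M_P = 8660 N·m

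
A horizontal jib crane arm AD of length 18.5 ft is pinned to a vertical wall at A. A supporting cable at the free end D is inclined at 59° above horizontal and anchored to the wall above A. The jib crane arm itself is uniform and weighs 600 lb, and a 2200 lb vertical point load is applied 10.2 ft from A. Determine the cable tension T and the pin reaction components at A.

T = 1765 lb, A_x = 909.1 lb, A_y = 1287 lb

ΣM about A: T·sin59°·18.5 − 600·9.25 − 2200·10.2 = 0 → T = 27990/(18.5·0.857167) = 1765.09 ≈ 1765 lb.
ΣF_x = 0: A_x − T·cos59° = 0 → A_x = 1765.09 × 0.515038 = 909.1 lb.
ΣF_y = 0: A_y + T·sin59° − 600 − 2200 = 0 → A_y = 2800 − 1765.09 × 0.857167 = 1287 lb.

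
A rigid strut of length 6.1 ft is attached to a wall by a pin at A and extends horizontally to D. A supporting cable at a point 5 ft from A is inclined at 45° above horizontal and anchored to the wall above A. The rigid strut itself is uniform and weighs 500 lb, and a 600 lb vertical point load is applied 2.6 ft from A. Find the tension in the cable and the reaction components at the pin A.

ΣM about A: T·sin45°·5 − 500·3.05 − 600·2.6 = 0 → T = 3085/(5·0.707107) = 872.569 ≈ 872.6 lb.
ΣF_x = 0: A_x − T·cos45° = 0 → A_x = 872.569 × 0.707107 = 617.0 lb.
ΣF_y = 0: A_y + T·sin45° − 500 − 600 = 0 → A_y = 1100 − 872.569 × 0.707107 = 483.0 lb.

T = 872.6 lb, A_x = 617.0 lb, A_y = 483.0 lb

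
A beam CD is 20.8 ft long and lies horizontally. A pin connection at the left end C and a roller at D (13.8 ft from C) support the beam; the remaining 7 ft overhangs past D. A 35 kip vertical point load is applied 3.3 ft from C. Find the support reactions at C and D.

C_x = 0, C_y = 26.63 kip, D_y = 8.370 kip

Moments about C: D_y·13.8 − 35·3.3 = 0 → D_y = 115.5/13.8 = 8.36957 ≈ 8.370 kip.
ΣF_y = 0: C_y + 8.36957 − 35 = 0 → C_y = 26.63 kip.
ΣF_x = 0: no horizontal applied forces, so C_x = 0.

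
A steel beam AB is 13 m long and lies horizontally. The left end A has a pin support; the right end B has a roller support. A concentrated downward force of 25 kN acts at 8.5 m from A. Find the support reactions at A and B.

A_x = 0, A_y = 8.654 kN, B_y = 16.35 kN

Moments about A: B_y·13 − 25·8.5 = 0 → B_y = 212.5/13 = 16.3462 ≈ 16.35 kN.
ΣF_y = 0: A_y + 16.3462 − 25 = 0 → A_y = 8.654 kN.
ΣF_x = 0: no horizontal applied forces, so A_x = 0.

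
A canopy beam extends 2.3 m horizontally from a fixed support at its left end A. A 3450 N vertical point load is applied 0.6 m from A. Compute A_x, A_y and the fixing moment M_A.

A_x = 0, A_y = 3450 N, M_A = 2070 N·m

ΣF_x = 0: A_x = 0.
ΣF_y = 0: A_y − 3450 = 0 → A_y = 3450 N.
ΣM about A: M_A − 3450·0.6 = 0 → M_A = 2070 N·m.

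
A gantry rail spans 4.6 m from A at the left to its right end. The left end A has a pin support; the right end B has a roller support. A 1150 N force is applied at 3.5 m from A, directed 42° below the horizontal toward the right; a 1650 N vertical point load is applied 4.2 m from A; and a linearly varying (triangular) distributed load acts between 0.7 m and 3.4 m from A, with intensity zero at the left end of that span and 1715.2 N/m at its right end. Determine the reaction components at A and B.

Resultant of the triangular load: ½ × 1715.2 × 2.7 = 2315.52 N, acting at 2.5 m from A (one-third of the span from the peak).
ΣM about A: B_y·4.6 − 1150·sin42°·3.5 − 1650·4.2 − (½·1715.2·2.7)·2.5 = 0 → B_y = 15412.1/4.6 = 3350.46 ≈ 3350 N.
ΣF_y = 0: A_y + 3350.46 − 1150·sin42° − 1650 − ½·1715.2·2.7 = 0 → A_y = 1385 N.
ΣF_x = 0: A_x + 1150·cos42° = 0 → A_x = -854.6 N.

A_x = -854.6 N, A_y = 1385 N, B_y = 3350 N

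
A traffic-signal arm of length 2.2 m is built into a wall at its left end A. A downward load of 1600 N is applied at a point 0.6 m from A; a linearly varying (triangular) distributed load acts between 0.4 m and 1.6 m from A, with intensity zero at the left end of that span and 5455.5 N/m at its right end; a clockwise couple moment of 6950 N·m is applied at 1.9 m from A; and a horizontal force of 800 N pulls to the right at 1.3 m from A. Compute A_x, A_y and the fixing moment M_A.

A_x = -800.0 N, A_y = 4873 N, M_A = 11840 N·m

Resultant of the triangular load: ½ × 5455.5 × 1.2 = 3273.3 N, acting at 1.2 m from A (one-third of the span from the peak).
ΣF_x = 0: A_x + 800 = 0 → A_x = -800.0 N.
ΣF_y = 0: A_y − 1600 − ½·5455.5·1.2 = 0 → A_y = 4873 N.
ΣM about A: M_A − 1600·0.6 − (½·5455.5·1.2)·1.2 − 6950 = 0 → M_A = 11840 N·m.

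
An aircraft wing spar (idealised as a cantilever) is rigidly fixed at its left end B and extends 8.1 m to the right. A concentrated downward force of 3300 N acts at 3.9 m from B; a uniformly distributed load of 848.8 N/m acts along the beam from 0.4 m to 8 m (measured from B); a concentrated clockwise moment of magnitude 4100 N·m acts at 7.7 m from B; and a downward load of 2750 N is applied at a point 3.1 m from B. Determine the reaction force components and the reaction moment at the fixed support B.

Resultant of the distributed load: 848.8 × 7.6 = 6450.88 N at 4.2 m from B.
ΣF_x = 0: B_x = 0.
ΣF_y = 0: B_y − 3300 − 848.8·7.6 − 2750 = 0 → B_y = 12500 N.
ΣM about B: M_B − 3300·3.9 − (848.8·7.6)·4.2 − 4100 − 2750·3.1 = 0 → M_B = 52590 N·m.

B_x = 0, B_y = 12500 N, M_B = 52590 N·m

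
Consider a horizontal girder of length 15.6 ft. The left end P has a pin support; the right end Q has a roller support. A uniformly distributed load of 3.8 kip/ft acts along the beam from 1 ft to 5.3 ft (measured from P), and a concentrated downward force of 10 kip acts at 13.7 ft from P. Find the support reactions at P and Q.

Resultant of the distributed load: 3.8 × 4.3 = 16.34 kip at 3.15 ft from P.
ΣM about P: Q_y·15.6 − (3.8·4.3)·3.15 − 10·13.7 = 0 → Q_y = 188.471/15.6 = 12.0815 ≈ 12.08 kip.
ΣF_y = 0: P_y + 12.0815 − 3.8·4.3 − 10 = 0 → P_y = 14.26 kip.
ΣF_x = 0: no horizontal applied forces, so P_x = 0.

P_x = 0, P_y = 14.26 kip, Q_y = 12.08 kip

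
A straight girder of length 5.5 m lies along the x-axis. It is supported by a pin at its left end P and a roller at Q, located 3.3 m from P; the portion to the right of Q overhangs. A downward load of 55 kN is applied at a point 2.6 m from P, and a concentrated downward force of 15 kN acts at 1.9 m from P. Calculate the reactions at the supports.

P_x = 0, P_y = 18.03 kN, Q_y = 51.97 kN

ΣM about P: Q_y·3.3 − 55·2.6 − 15·1.9 = 0 → Q_y = 171.5/3.3 = 51.9697 ≈ 51.97 kN.
ΣF_y = 0: P_y + 51.9697 − 55 − 15 = 0 → P_y = 18.03 kN.
ΣF_x = 0: no horizontal applied forces, so P_x = 0.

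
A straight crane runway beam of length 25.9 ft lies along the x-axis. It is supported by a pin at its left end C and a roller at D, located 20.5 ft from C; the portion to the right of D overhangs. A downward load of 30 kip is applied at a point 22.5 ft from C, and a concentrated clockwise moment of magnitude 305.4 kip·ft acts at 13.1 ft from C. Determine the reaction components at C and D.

Taking moments about C: D_y·20.5 − 30·22.5 − 305.4 = 0 → D_y = 980.4/20.5 = 47.8244 ≈ 47.82 kip.
ΣF_y = 0: C_y + 47.8244 − 30 = 0 → C_y = -17.82 kip.
ΣF_x = 0: no horizontal applied forces, so C_x = 0.

C_x = 0, C_y = -17.82 kip, D_y = 47.82 kip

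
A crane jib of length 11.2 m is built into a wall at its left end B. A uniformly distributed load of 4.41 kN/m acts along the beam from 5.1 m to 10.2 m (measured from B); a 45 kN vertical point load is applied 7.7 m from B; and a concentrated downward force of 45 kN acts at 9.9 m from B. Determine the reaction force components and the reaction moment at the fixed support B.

Resultant of the distributed load: 4.41 × 5.1 = 22.491 kN at 7.65 m from B.
ΣF_x = 0: B_x = 0.
ΣF_y = 0: B_y − 4.41·5.1 − 45 − 45 = 0 → B_y = 112.5 kN.
ΣM about B: M_B − (4.41·5.1)·7.65 − 45·7.7 − 45·9.9 = 0 → M_B = 964.1 kN·m.

B_x = 0, B_y = 112.5 kN, M_B = 964.1 kN·m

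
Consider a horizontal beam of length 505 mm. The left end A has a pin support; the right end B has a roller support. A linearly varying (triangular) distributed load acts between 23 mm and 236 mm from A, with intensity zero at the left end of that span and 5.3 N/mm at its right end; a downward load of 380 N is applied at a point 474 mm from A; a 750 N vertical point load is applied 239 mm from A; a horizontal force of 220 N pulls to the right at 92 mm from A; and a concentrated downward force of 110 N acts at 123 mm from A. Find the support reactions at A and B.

Resultant of the triangular load: ½ × 5.3 × 213 = 564.45 N, acting at 165 mm from A (one-third of the span from the peak).
Taking moments about A: B_y·505 − (½·5.3·213)·165 − 380·474 − 750·239 − 110·123 = 0 → B_y = 466034.25/505 = 922.84 ≈ 922.8 N.
ΣF_y = 0: A_y + 922.84 − ½·5.3·213 − 380 − 750 − 110 = 0 → A_y = 881.6 N.
ΣF_x = 0: A_x + 220 = 0 → A_x = -220.0 N.

A_x = -220.0 N, A_y = 881.6 N, B_y = 922.8 N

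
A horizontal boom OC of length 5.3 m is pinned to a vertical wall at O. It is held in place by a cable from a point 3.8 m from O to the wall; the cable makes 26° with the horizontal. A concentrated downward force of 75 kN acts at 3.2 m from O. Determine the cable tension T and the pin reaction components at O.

T = 144.1 kN, O_x = 129.5 kN, O_y = 11.84 kN

ΣM about O: T·sin26°·3.8 − 75·3.2 = 0 → T = 240/(3.8·0.438371) = 144.074 ≈ 144.1 kN.
ΣF_x = 0: O_x − T·cos26° = 0 → O_x = 144.074 × 0.898794 = 129.5 kN.
ΣF_y = 0: O_y + T·sin26° − 75 = 0 → O_y = 75 − 144.074 × 0.438371 = 11.84 kN.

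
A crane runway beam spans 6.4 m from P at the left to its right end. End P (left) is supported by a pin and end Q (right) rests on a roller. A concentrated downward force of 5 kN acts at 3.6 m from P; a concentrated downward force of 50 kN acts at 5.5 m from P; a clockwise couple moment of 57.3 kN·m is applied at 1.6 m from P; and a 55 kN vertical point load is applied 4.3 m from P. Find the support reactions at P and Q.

P_x = 0, P_y = 18.31 kN, Q_y = 91.69 kN

ΣM about P: Q_y·6.4 − 5·3.6 − 50·5.5 − 57.3 − 55·4.3 = 0 → Q_y = 586.8/6.4 = 91.6875 ≈ 91.69 kN.
ΣF_y = 0: P_y + 91.6875 − 5 − 50 − 55 = 0 → P_y = 18.31 kN.
ΣF_x = 0: no horizontal applied forces, so P_x = 0.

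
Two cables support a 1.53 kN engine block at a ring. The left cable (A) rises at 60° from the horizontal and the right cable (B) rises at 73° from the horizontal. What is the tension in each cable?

ΣF_x = 0: −T_A·cos60° + T_B·cos73° = 0 → T_B = 1.71015·T_A.
ΣF_y = 0: T_A·sin60° + T_B·sin73° = 1.53.
Substitute: T_A·(0.866025 + 1.71015·0.956305) = 1.53 → T_A = 0.611645 ≈ 0.6116 kN.
Then T_B = 1.71015 × 0.611645 = 1.046 kN.

T_A = 0.6116 kN, T_B = 1.046 kN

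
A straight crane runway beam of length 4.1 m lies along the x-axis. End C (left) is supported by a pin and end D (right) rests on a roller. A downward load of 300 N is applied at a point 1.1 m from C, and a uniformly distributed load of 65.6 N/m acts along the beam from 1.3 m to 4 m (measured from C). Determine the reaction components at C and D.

C_x = 0, C_y = 282.2 N, D_y = 195.0 N

Resultant of the distributed load: 65.6 × 2.7 = 177.12 N at 2.65 m from C.
ΣM about C: D_y·4.1 − 300·1.1 − (65.6·2.7)·2.65 = 0 → D_y = 799.368/4.1 = 194.968 ≈ 195.0 N.
ΣF_y = 0: C_y + 194.968 − 300 − 65.6·2.7 = 0 → C_y = 282.2 N.
ΣF_x = 0: no horizontal applied forces, so C_x = 0.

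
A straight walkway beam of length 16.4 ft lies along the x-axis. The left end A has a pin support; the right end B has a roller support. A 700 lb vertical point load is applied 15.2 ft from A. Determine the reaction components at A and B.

Moments about A: B_y·16.4 − 700·15.2 = 0 → B_y = 10640/16.4 = 648.78 ≈ 648.8 lb.
ΣF_y = 0: A_y + 648.78 − 700 = 0 → A_y = 51.22 lb.
ΣF_x = 0: no horizontal applied forces, so A_x = 0.

A_x = 0, A_y = 51.22 lb, B_y = 648.8 lb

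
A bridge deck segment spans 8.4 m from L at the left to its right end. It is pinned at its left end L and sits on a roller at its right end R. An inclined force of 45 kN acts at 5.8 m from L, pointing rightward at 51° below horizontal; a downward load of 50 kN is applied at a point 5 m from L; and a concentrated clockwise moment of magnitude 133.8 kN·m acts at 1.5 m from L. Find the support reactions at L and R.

L_x = -28.32 kN, L_y = 15.13 kN, R_y = 69.84 kN

ΣM about L: R_y·8.4 − 45·sin51°·5.8 − 50·5 − 133.8 = 0 → R_y = 586.635/8.4 = 69.8375 ≈ 69.84 kN.
ΣF_y = 0: L_y + 69.8375 − 45·sin51° − 50 = 0 → L_y = 15.13 kN.
ΣF_x = 0: L_x + 45·cos51° = 0 → L_x = -28.32 kN.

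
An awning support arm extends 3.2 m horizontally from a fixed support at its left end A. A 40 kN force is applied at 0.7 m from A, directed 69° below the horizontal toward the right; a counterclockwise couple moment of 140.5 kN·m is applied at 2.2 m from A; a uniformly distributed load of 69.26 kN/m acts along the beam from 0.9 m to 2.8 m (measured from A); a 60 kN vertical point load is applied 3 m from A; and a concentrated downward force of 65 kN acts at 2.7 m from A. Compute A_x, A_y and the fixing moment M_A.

Resultant of the distributed load: 69.26 × 1.9 = 131.594 kN at 1.85 m from A.
ΣF_x = 0: A_x + 40·cos69° = 0 → A_x = -14.33 kN.
ΣF_y = 0: A_y − 40·sin69° − 69.26·1.9 − 60 − 65 = 0 → A_y = 293.9 kN.
ΣM about A: M_A − 40·sin69°·0.7 + 140.5 − (69.26·1.9)·1.85 − 60·3 − 65·2.7 = 0 → M_A = 484.6 kN·m.

A_x = -14.33 kN, A_y = 293.9 kN, M_A = 484.6 kN·m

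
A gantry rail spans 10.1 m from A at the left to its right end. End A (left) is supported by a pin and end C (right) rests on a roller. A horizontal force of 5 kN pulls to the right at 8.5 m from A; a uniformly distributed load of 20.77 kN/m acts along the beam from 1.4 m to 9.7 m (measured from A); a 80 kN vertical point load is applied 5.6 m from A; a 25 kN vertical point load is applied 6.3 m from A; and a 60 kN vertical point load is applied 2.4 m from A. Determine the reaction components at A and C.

Resultant of the distributed load: 20.77 × 8.3 = 172.391 kN at 5.55 m from A.
Taking moments about A: C_y·10.1 − (20.77·8.3)·5.55 − 80·5.6 − 25·6.3 − 60·2.4 = 0 → C_y = 1706.27005/10.1 = 168.938 ≈ 168.9 kN.
ΣF_y = 0: A_y + 168.938 − 20.77·8.3 − 80 − 25 − 60 = 0 → A_y = 168.5 kN.
ΣF_x = 0: A_x + 5 = 0 → A_x = -5.000 kN.

A_x = -5.000 kN, A_y = 168.5 kN, C_y = 168.9 kN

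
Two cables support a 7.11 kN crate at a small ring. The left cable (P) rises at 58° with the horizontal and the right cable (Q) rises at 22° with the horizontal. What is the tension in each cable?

T_P = 6.694 kN, T_Q = 3.826 kN

ΣF_x = 0: −T_P·cos58° + T_Q·cos22° = 0 → T_Q = 0.571536·T_P.
ΣF_y = 0: T_P·sin58° + T_Q·sin22° = 7.11.
Substitute: T_P·(0.848048 + 0.571536·0.374607) = 7.11 → T_P = 6.69397 ≈ 6.694 kN.
Then T_Q = 0.571536 × 6.69397 = 3.826 kN.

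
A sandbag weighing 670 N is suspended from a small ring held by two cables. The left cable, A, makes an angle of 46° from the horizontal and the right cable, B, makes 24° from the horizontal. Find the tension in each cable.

T_A = 651.4 N, T_B = 495.3 N

ΣF_x = 0: −T_A·cos46° + T_B·cos24° = 0 → T_B = 0.760398·T_A.
ΣF_y = 0: T_A·sin46° + T_B·sin24° = 670.
Substitute: T_A·(0.71934 + 0.760398·0.406737) = 670 → T_A = 651.357 ≈ 651.4 N.
Then T_B = 0.760398 × 651.357 = 495.3 N.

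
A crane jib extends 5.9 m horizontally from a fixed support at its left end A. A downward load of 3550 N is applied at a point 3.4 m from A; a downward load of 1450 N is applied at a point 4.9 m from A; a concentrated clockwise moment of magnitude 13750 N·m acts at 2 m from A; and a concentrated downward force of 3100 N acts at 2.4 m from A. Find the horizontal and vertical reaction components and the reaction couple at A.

A_x = 0, A_y = 8100 N, M_A = 40360 N·m

ΣF_x = 0: A_x = 0.
ΣF_y = 0: A_y − 3550 − 1450 − 3100 = 0 → A_y = 8100 N.
ΣM about A: M_A − 3550·3.4 − 1450·4.9 − 13750 − 3100·2.4 = 0 → M_A = 40360 N·m.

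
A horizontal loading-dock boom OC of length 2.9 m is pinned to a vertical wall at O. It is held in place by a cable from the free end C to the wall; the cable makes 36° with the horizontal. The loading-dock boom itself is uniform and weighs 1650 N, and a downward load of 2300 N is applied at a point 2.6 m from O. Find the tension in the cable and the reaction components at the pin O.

ΣM about O: T·sin36°·2.9 − 1650·1.45 − 2300·2.6 = 0 → T = 8372.5/(2.9·0.587785) = 4911.78 ≈ 4912 N.
ΣF_x = 0: O_x − T·cos36° = 0 → O_x = 4911.78 × 0.809017 = 3974 N.
ΣF_y = 0: O_y + T·sin36° − 1650 − 2300 = 0 → O_y = 3950 − 4911.78 × 0.587785 = 1063 N.

T = 4912 N, O_x = 3974 N, O_y = 1063 N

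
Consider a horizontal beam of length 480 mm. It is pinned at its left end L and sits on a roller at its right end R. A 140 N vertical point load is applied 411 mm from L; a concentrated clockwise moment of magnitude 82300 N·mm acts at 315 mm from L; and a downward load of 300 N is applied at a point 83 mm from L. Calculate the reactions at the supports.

L_x = 0, L_y = 96.79 N, R_y = 343.2 N

Moments about L: R_y·480 − 140·411 − 82300 − 300·83 = 0 → R_y = 164740/480 = 343.208 ≈ 343.2 N.
ΣF_y = 0: L_y + 343.208 − 140 − 300 = 0 → L_y = 96.79 N.
ΣF_x = 0: no horizontal applied forces, so L_x = 0.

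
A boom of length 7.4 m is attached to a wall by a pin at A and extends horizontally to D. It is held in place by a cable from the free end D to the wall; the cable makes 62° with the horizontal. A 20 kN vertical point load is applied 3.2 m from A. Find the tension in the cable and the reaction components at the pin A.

T = 9.795 kN, A_x = 4.599 kN, A_y = 11.35 kN

ΣM about A: T·sin62°·7.4 − 20·3.2 = 0 → T = 64/(7.4·0.882948) = 9.7952 ≈ 9.795 kN.
ΣF_x = 0: A_x − T·cos62° = 0 → A_x = 9.7952 × 0.469472 = 4.599 kN.
ΣF_y = 0: A_y + T·sin62° − 20 = 0 → A_y = 20 − 9.7952 × 0.882948 = 11.35 kN.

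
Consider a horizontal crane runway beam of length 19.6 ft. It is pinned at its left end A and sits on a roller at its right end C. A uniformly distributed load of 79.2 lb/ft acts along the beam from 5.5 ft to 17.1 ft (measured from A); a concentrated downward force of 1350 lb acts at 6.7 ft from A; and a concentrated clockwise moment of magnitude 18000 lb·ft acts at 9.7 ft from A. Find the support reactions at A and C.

A_x = 0, A_y = 359.2 lb, C_y = 1910 lb

Resultant of the distributed load: 79.2 × 11.6 = 918.72 lb at 11.3 ft from A.
Taking moments about A: C_y·19.6 − (79.2·11.6)·11.3 − 1350·6.7 − 18000 = 0 → C_y = 37426.536/19.6 = 1909.52 ≈ 1910 lb.
ΣF_y = 0: A_y + 1909.52 − 79.2·11.6 − 1350 = 0 → A_y = 359.2 lb.
ΣF_x = 0: no horizontal applied forces, so A_x = 0.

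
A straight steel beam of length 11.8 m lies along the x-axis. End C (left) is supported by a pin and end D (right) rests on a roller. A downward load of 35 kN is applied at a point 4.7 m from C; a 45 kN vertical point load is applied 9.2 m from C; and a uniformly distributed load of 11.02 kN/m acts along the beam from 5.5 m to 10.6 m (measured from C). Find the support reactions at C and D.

C_x = 0, C_y = 48.84 kN, D_y = 87.37 kN

Resultant of the distributed load: 11.02 × 5.1 = 56.202 kN at 8.05 m from C.
ΣM about C: D_y·11.8 − 35·4.7 − 45·9.2 − (11.02·5.1)·8.05 = 0 → D_y = 1030.9261/11.8 = 87.3666 ≈ 87.37 kN.
ΣF_y = 0: C_y + 87.3666 − 35 − 45 − 11.02·5.1 = 0 → C_y = 48.84 kN.
ΣF_x = 0: no horizontal applied forces, so C_x = 0.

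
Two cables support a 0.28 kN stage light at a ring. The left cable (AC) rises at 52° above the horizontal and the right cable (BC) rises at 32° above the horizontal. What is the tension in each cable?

ΣF_x = 0: −T_AC·cos52° + T_BC·cos32° = 0 → T_BC = 0.725975·T_AC.
ΣF_y = 0: T_AC·sin52° + T_BC·sin32° = 0.28.
Substitute: T_AC·(0.788011 + 0.725975·0.529919) = 0.28 → T_AC = 0.238761 ≈ 0.2388 kN.
Then T_BC = 0.725975 × 0.238761 = 0.1733 kN.

T_AC = 0.2388 kN, T_BC = 0.1733 kN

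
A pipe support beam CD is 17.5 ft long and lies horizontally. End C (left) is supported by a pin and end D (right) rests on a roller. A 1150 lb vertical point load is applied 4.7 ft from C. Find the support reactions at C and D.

Moments about C: D_y·17.5 − 1150·4.7 = 0 → D_y = 5405/17.5 = 308.857 ≈ 308.9 lb.
ΣF_y = 0: C_y + 308.857 − 1150 = 0 → C_y = 841.1 lb.
ΣF_x = 0: no horizontal applied forces, so C_x = 0.

C_x = 0, C_y = 841.1 lb, D_y = 308.9 lb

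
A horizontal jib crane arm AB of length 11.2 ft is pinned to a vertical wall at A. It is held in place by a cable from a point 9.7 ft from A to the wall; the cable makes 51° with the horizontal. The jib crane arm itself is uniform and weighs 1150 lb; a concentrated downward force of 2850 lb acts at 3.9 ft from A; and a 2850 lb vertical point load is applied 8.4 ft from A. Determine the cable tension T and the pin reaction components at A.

ΣM about A: T·sin51°·9.7 − 1150·5.6 − 2850·3.9 − 2850·8.4 = 0 → T = 41495/(9.7·0.777146) = 5504.54 ≈ 5505 lb.
ΣF_x = 0: A_x − T·cos51° = 0 → A_x = 5504.54 × 0.62932 = 3464 lb.
ΣF_y = 0: A_y + T·sin51° − 1150 − 2850 − 2850 = 0 → A_y = 6850 − 5504.54 × 0.777146 = 2572 lb.

T = 5505 lb, A_x = 3464 lb, A_y = 2572 lb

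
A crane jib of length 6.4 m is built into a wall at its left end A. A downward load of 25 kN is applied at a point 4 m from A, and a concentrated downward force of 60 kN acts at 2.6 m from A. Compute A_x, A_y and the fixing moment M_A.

ΣF_x = 0: A_x = 0.
ΣF_y = 0: A_y − 25 − 60 = 0 → A_y = 85.00 kN.
ΣM about A: M_A − 25·4 − 60·2.6 = 0 → M_A = 256.0 kN·m.

A_x = 0, A_y = 85.00 kN, M_A = 256.0 kN·m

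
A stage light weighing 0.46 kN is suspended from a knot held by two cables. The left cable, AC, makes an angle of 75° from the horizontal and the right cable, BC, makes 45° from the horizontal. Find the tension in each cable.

ΣF_x = 0: −T_AC·cos75° + T_BC·cos45° = 0 → T_BC = 0.366025·T_AC.
ΣF_y = 0: T_AC·sin75° + T_BC·sin45° = 0.46.
Substitute: T_AC·(0.965926 + 0.366025·0.707107) = 0.46 → T_AC = 0.375588 ≈ 0.3756 kN.
Then T_BC = 0.366025 × 0.375588 = 0.1375 kN.

T_AC = 0.3756 kN, T_BC = 0.1375 kN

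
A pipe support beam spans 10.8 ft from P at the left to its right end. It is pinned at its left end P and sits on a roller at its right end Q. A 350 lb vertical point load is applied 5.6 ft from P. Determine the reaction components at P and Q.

Moments about P: Q_y·10.8 − 350·5.6 = 0 → Q_y = 1960/10.8 = 181.481 ≈ 181.5 lb.
ΣF_y = 0: P_y + 181.481 − 350 = 0 → P_y = 168.5 lb.
ΣF_x = 0: no horizontal applied forces, so P_x = 0.

P_x = 0, P_y = 168.5 lb, Q_y = 181.5 lb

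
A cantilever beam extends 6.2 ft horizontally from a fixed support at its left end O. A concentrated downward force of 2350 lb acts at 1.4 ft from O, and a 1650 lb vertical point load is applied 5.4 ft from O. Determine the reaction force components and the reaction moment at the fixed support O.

ΣF_x = 0: O_x = 0.
ΣF_y = 0: O_y − 2350 − 1650 = 0 → O_y = 4000 lb.
ΣM about O: M_O − 2350·1.4 − 1650·5.4 = 0 → M_O = 12200 lb·ft.

O_x = 0, O_y = 4000 lb, M_O = 12200 lb·ft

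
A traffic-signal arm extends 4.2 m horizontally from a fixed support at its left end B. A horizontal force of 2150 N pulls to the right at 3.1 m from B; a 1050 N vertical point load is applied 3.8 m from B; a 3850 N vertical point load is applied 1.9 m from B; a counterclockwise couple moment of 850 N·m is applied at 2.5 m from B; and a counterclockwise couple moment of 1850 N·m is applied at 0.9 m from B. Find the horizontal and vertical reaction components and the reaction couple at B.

B_x = -2150 N, B_y = 4900 N, M_B = 8605 N·m

ΣF_x = 0: B_x + 2150 = 0 → B_x = -2150 N.
ΣF_y = 0: B_y − 1050 − 3850 = 0 → B_y = 4900 N.
ΣM about B: M_B − 1050·3.8 − 3850·1.9 + 850 + 1850 = 0 → M_B = 8605 N·m.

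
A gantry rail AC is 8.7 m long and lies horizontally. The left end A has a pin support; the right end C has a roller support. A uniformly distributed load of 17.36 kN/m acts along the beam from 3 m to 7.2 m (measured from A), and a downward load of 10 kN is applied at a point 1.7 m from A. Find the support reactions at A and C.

A_x = 0, A_y = 38.22 kN, C_y = 44.70 kN

Resultant of the distributed load: 17.36 × 4.2 = 72.912 kN at 5.1 m from A.
Taking moments about A: C_y·8.7 − (17.36·4.2)·5.1 − 10·1.7 = 0 → C_y = 388.8512/8.7 = 44.6955 ≈ 44.70 kN.
ΣF_y = 0: A_y + 44.6955 − 17.36·4.2 − 10 = 0 → A_y = 38.22 kN.
ΣF_x = 0: no horizontal applied forces, so A_x = 0.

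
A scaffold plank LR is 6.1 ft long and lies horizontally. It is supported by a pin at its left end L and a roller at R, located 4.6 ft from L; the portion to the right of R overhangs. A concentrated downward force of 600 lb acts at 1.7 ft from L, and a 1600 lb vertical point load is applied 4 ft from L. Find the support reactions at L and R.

Moments about L: R_y·4.6 − 600·1.7 − 1600·4 = 0 → R_y = 7420/4.6 = 1613.04 ≈ 1613 lb.
ΣF_y = 0: L_y + 1613.04 − 600 − 1600 = 0 → L_y = 587.0 lb.
ΣF_x = 0: no horizontal applied forces, so L_x = 0.

L_x = 0, L_y = 587.0 lb, R_y = 1613 lb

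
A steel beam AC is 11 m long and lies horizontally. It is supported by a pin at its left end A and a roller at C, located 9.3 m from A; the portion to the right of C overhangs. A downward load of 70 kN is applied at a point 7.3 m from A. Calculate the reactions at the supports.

ΣM about A: C_y·9.3 − 70·7.3 = 0 → C_y = 511/9.3 = 54.9462 ≈ 54.95 kN.
ΣF_y = 0: A_y + 54.9462 − 70 = 0 → A_y = 15.05 kN.
ΣF_x = 0: no horizontal applied forces, so A_x = 0.

A_x = 0, A_y = 15.05 kN, C_y = 54.95 kN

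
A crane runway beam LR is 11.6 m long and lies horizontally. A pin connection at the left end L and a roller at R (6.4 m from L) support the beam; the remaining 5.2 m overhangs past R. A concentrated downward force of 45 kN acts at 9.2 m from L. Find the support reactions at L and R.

ΣM about L: R_y·6.4 − 45·9.2 = 0 → R_y = 414/6.4 = 64.6875 ≈ 64.69 kN.
ΣF_y = 0: L_y + 64.6875 − 45 = 0 → L_y = -19.69 kN.
ΣF_x = 0: no horizontal applied forces, so L_x = 0.

L_x = 0, L_y = -19.69 kN, R_y = 64.69 kN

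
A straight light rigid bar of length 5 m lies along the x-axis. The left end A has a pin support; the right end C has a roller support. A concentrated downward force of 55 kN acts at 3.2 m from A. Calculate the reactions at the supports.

Taking moments about A: C_y·5 − 55·3.2 = 0 → C_y = 176/5 = 35.20 kN.
ΣF_y = 0: A_y + 35.2 − 55 = 0 → A_y = 19.80 kN.
ΣF_x = 0: no horizontal applied forces, so A_x = 0.

A_x = 0, A_y = 19.80 kN, C_y = 35.20 kN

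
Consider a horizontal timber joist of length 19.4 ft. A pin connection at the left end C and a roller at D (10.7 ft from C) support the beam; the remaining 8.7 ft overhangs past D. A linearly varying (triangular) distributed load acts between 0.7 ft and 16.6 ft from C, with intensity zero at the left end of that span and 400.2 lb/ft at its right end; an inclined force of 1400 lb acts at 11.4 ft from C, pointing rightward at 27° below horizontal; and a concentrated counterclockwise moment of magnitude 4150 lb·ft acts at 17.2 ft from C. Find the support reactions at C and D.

Resultant of the triangular load: ½ × 400.2 × 15.9 = 3181.59 lb, acting at 11.3 ft from C (one-third of the span from the peak).
ΣM about C: D_y·10.7 − (½·400.2·15.9)·11.3 − 1400·sin27°·11.4 + 4150 = 0 → D_y = 39047.7/10.7 = 3649.32 ≈ 3649 lb.
ΣF_y = 0: C_y + 3649.32 − ½·400.2·15.9 − 1400·sin27° = 0 → C_y = 167.9 lb.
ΣF_x = 0: C_x + 1400·cos27° = 0 → C_x = -1247 lb.

C_x = -1247 lb, C_y = 167.9 lb, D_y = 3649 lb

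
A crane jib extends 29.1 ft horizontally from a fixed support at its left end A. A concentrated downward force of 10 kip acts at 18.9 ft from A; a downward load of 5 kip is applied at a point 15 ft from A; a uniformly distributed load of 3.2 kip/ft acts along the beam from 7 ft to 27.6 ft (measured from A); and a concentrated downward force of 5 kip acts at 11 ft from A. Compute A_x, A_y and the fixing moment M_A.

Resultant of the distributed load: 3.2 × 20.6 = 65.92 kip at 17.3 ft from A.
ΣF_x = 0: A_x = 0.
ΣF_y = 0: A_y − 10 − 5 − 3.2·20.6 − 5 = 0 → A_y = 85.92 kip.
ΣM about A: M_A − 10·18.9 − 5·15 − (3.2·20.6)·17.3 − 5·11 = 0 → M_A = 1459 kip·ft.

A_x = 0, A_y = 85.92 kip, M_A = 1459 kip·ft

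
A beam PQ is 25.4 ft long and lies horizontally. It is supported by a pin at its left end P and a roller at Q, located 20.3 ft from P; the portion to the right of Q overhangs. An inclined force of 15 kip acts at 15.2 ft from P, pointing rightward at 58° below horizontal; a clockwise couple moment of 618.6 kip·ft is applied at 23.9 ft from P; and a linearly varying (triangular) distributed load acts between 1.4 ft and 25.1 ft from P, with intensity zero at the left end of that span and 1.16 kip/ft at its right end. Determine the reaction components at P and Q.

Resultant of the triangular load: ½ × 1.16 × 23.7 = 13.746 kip, acting at 17.2 ft from P (one-third of the span from the peak).
Taking moments about P: Q_y·20.3 − 15·sin58°·15.2 − 618.6 − (½·1.16·23.7)·17.2 = 0 → Q_y = 1048.39/20.3 = 51.6448 ≈ 51.64 kip.
ΣF_y = 0: P_y + 51.6448 − 15·sin58° − ½·1.16·23.7 = 0 → P_y = -25.18 kip.
ΣF_x = 0: P_x + 15·cos58° = 0 → P_x = -7.949 kip.

P_x = -7.949 kip, P_y = -25.18 kip, Q_y = 51.64 kip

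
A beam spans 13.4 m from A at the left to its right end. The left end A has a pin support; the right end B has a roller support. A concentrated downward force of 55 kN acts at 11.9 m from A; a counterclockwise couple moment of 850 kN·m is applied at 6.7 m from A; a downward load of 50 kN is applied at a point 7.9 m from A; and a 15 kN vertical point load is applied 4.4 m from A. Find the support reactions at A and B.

A_x = 0, A_y = 100.2 kN, B_y = 19.81 kN

ΣM about A: B_y·13.4 − 55·11.9 + 850 − 50·7.9 − 15·4.4 = 0 → B_y = 265.5/13.4 = 19.8134 ≈ 19.81 kN.
ΣF_y = 0: A_y + 19.8134 − 55 − 50 − 15 = 0 → A_y = 100.2 kN.
ΣF_x = 0: no horizontal applied forces, so A_x = 0.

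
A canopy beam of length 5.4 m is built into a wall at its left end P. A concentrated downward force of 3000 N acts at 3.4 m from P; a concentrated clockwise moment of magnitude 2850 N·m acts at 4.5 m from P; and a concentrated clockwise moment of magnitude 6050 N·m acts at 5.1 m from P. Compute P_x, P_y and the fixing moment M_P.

ΣF_x = 0: P_x = 0.
ΣF_y = 0: P_y − 3000 = 0 → P_y = 3000 N.
ΣM about P: M_P − 3000·3.4 − 2850 − 6050 = 0 → M_P = 19100 N·m.

P_x = 0, P_y = 3000 N, M_P = 19100 N·m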